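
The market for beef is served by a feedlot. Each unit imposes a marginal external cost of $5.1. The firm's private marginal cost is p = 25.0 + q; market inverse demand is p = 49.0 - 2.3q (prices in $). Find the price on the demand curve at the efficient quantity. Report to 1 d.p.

P = $35.8

Social marginal cost = private MC + MEC = 30.1 + q.
Set SMC = demand: 30.1 + q = 49.0 - 2.3q → q* = 5.7273.
Consumer price on the demand curve at q*: 49.0 − 2.3×5.7273 = 35.8272.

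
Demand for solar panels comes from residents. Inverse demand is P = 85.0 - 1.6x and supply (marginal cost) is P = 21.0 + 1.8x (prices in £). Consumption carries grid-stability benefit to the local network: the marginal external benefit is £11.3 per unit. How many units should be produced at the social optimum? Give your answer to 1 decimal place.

x* = 22.1

Social marginal benefit = demand + MEB = 96.3 - 1.6x.
Set SMB = MC: 96.3 - 1.6x = 21.0 + 1.8x → x* = 22.1471.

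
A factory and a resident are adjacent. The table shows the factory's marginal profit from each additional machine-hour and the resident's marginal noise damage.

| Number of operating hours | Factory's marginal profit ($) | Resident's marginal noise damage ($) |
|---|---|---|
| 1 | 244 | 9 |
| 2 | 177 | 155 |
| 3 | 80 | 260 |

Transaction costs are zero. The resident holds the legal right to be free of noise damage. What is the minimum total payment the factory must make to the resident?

$164

Efficient level: marginal profit ≥ marginal noise damage through level 2, so k* = 2.
With the resident holding the right, the factory must at least compensate total damage at k*: 9 + 155 = 164.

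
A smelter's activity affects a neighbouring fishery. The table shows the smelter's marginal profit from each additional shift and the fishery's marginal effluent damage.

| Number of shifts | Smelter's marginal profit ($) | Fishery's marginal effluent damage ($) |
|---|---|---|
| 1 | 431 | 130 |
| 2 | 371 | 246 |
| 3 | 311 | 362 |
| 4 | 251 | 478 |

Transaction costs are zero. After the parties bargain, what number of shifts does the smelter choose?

Bargaining reaches the level where marginal profit last exceeds marginal effluent damage.
That holds through level 2 (371 ≥ 246) but not at 3 (311 < 362).

2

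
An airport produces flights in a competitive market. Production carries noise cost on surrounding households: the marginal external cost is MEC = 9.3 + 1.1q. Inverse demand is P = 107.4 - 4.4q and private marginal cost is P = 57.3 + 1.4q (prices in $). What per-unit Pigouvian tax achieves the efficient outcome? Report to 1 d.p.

tax = $15.8 per unit

Social marginal cost = private MC + MEC = 66.6 + 2.5q.
Set SMC = demand: 66.6 + 2.5q = 107.4 - 4.4q → q* = 5.9130.
The Pigouvian tax equals MEC at q*: 9.3 + 1.1×5.9130 = 15.8043.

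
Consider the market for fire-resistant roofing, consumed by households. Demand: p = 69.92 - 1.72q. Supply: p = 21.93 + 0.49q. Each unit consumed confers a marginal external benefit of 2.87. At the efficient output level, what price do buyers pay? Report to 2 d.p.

Social marginal benefit = demand + MEB = 72.79 - 1.72q.
Set SMB = MC: 72.79 - 1.72q = 21.93 + 0.49q → q* = 23.0136.
Consumer price on the demand curve at q*: 69.92 − 1.72×23.0136 = 30.3366.

P = 30.34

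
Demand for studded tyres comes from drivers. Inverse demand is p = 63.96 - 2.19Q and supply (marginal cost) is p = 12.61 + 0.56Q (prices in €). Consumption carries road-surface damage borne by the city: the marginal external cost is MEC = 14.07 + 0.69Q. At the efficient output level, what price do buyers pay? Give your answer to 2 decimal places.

Social marginal benefit = demand − MEC = 49.89 - 2.88Q.
Set SMB = MC: 49.89 - 2.88Q = 12.61 + 0.56Q → Q* = 10.8372.
Consumer price on the demand curve at Q*: 63.96 − 2.19×10.8372 = 40.2265.

P = €40.23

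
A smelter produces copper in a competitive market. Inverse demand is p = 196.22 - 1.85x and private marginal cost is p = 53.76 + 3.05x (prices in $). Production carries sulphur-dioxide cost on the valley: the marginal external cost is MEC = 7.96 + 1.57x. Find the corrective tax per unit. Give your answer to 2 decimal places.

tax = $40.60 per unit

Social marginal cost = private MC + MEC = 61.72 + 4.62x.
Set SMC = demand: 61.72 + 4.62x = 196.22 - 1.85x → x* = 20.7883.
The Pigouvian tax equals MEC at x*: 7.96 + 1.57×20.7883 = 40.5976.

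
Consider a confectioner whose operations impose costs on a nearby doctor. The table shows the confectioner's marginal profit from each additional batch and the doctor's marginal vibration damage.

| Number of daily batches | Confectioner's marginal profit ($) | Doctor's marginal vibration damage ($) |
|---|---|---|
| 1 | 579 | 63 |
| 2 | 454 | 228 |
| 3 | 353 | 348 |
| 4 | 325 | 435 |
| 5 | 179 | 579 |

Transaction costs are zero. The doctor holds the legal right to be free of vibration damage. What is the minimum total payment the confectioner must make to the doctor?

$639

Efficient level: marginal profit ≥ marginal vibration damage through level 3, so k* = 3.
With the doctor holding the right, the confectioner must at least compensate total damage at k*: 63 + 228 + 348 = 639.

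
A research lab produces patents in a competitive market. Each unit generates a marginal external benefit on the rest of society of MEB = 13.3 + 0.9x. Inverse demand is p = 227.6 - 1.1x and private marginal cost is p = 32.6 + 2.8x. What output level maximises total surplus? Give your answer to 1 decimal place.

x* = 69.4

Social marginal cost = private MC − MEB = 19.3 + 1.9x.
Set SMC = demand: 19.3 + 1.9x = 227.6 - 1.1x → x* = 69.4333.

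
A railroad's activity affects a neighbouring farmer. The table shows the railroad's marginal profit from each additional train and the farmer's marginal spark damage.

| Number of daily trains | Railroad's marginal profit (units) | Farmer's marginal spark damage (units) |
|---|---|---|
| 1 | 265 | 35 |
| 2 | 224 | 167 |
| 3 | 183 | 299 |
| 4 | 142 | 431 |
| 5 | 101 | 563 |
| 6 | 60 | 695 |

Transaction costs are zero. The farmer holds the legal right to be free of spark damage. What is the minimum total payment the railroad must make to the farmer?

Efficient level: marginal profit ≥ marginal spark damage through level 2, so k* = 2.
With the farmer holding the right, the railroad must at least compensate total damage at k*: 35 + 167 = 202.

202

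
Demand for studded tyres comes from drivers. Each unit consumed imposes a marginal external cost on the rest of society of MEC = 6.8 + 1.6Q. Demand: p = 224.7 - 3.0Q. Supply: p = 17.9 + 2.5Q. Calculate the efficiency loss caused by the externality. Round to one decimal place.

DWL = 315.7

Market equilibrium (private): 17.9 + 2.5Q = 224.7 - 3.0Q → Q_m = 37.6000.
Social marginal benefit = demand − MEC = 217.9 - 4.6Q.
Set SMB = MC: 217.9 - 4.6Q = 17.9 + 2.5Q → Q* = 28.1690.
The loss is the area between SMB and MC from Q* to Q_m; with linear curves that's a triangle of height MEC(Q_m).
DWL = ½ × 9.4310 × 66.9600 = 315.7499.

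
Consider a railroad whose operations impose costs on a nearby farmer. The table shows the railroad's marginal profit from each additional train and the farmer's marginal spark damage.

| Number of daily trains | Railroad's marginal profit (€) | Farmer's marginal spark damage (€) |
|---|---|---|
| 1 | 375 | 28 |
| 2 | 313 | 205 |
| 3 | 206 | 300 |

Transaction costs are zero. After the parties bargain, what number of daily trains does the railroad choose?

2

Bargaining reaches the level where marginal profit last exceeds marginal spark damage.
That holds through level 2 (313 ≥ 205) but not at 3 (206 < 300).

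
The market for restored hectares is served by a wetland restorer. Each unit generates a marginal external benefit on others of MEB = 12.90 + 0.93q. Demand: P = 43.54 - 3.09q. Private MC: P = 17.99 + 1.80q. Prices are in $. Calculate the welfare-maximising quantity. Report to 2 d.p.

Social marginal cost = private MC − MEB = 5.09 + 0.87q.
Set SMC = demand: 5.09 + 0.87q = 43.54 - 3.09q → q* = 9.7096.

q* = 9.71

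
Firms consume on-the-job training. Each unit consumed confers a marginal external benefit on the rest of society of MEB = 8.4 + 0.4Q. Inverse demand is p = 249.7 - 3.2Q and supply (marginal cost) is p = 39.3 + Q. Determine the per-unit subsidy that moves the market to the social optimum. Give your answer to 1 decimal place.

Social marginal benefit = demand + MEB = 258.1 - 2.8Q.
Set SMB = MC: 258.1 - 2.8Q = 39.3 + Q → Q* = 57.5789.
The Pigouvian subsidy equals MEB at Q*: 8.4 + 0.4×57.5789 = 31.4316.

subsidy = 31.4 per unit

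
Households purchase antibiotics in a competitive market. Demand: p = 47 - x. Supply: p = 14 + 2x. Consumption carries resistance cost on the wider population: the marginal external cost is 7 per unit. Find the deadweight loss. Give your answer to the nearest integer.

DWL = 8

Market equilibrium (private): 14 + 2x = 47 - x → x_m = 11.0000.
Social marginal benefit = demand − MEC = 40 - x.
Set SMB = MC: 40 - x = 14 + 2x → x* = 8.6667.
Between x* and x_m the wedge MC − SMB runs linearly from 0 to MEC(x_m), so the loss is a triangle.
DWL = ½ × 2.3333 × 7.0000 = 8.1666.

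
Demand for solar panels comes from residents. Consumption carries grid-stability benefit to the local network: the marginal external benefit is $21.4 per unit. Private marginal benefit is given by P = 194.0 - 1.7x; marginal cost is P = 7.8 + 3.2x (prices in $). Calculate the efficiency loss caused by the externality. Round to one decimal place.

Market equilibrium (private): 7.8 + 3.2x = 194.0 - 1.7x → x_m = 38.0000.
Social marginal benefit = demand + MEB = 215.4 - 1.7x.
Set SMB = MC: 215.4 - 1.7x = 7.8 + 3.2x → x* = 42.3673.
Between x* and x_m the wedge SMB − MC runs linearly from 0 to MEB(x_m), so the loss is a triangle.
DWL = ½ × 4.3673 × 21.4000 = 46.7301.

DWL = $46.7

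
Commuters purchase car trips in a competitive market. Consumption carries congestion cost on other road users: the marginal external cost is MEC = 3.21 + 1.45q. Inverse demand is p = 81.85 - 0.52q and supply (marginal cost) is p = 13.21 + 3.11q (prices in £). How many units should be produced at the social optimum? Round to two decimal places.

Social marginal benefit = demand − MEC = 78.64 - 1.97q.
Set SMB = MC: 78.64 - 1.97q = 13.21 + 3.11q → q* = 12.8799.

q* = 12.88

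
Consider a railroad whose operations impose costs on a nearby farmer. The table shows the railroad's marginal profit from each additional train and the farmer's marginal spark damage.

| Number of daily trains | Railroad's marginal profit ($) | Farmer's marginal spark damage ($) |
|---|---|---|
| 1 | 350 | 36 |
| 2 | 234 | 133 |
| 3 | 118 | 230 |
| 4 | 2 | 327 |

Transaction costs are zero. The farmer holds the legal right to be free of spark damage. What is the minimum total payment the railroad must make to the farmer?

Efficient level: marginal profit ≥ marginal spark damage through level 2, so k* = 2.
With the farmer holding the right, the railroad must at least compensate total damage at k*: 36 + 133 = 169.

$169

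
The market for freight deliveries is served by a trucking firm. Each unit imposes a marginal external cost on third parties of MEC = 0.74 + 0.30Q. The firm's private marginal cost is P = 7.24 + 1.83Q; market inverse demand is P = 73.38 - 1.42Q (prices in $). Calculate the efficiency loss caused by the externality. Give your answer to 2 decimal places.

DWL = $6.60

Market equilibrium (private): 7.24 + 1.83Q = 73.38 - 1.42Q → Q_m = 20.3508.
Social marginal cost = private MC + MEC = 7.98 + 2.13Q.
Set SMC = demand: 7.98 + 2.13Q = 73.38 - 1.42Q → Q* = 18.4225.
Between Q* and Q_m the wedge SMC − demand runs linearly from 0 to MEC(Q_m), so the loss is a triangle.
DWL = ½ × 1.9283 × 6.8452 = 6.5998.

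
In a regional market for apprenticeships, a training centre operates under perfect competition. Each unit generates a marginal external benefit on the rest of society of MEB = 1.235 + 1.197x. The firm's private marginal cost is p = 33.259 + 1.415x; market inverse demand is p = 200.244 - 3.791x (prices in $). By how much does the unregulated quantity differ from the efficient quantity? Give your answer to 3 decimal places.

9.885 units

Market equilibrium (private): 33.259 + 1.415x = 200.244 - 3.791x → x_m = 32.0755.
Social marginal cost = private MC − MEB = 32.024 + 0.218x.
Set SMC = demand: 32.024 + 0.218x = 200.244 - 3.791x → x* = 41.9606.
Gap = |32.0755 − 41.9606| = 9.8851.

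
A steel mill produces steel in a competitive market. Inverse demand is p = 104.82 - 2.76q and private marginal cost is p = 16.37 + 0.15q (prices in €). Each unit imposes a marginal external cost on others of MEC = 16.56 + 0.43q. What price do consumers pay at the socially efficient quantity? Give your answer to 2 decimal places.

Social marginal cost = private MC + MEC = 32.93 + 0.58q.
Set SMC = demand: 32.93 + 0.58q = 104.82 - 2.76q → q* = 21.5240.
Consumer price on the demand curve at q*: 104.82 − 2.76×21.5240 = 45.4138.

P = €45.41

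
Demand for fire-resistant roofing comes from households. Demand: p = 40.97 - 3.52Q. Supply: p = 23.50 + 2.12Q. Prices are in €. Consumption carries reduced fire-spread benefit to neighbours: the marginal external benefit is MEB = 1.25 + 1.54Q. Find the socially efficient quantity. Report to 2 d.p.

Q* = 4.57

Social marginal benefit = demand + MEB = 42.22 - 1.98Q.
Set SMB = MC: 42.22 - 1.98Q = 23.50 + 2.12Q → Q* = 4.5659.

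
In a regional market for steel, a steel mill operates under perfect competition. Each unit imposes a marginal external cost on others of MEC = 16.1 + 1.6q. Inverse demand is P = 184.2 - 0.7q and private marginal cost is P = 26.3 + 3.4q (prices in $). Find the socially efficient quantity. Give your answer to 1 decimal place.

Social marginal cost = private MC + MEC = 42.4 + 5.0q.
Set SMC = demand: 42.4 + 5.0q = 184.2 - 0.7q → q* = 24.8772.

q* = 24.9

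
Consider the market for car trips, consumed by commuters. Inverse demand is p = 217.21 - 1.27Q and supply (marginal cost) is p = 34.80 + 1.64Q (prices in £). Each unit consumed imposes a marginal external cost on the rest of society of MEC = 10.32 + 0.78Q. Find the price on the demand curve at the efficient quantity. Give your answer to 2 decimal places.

P = £157.98

Social marginal benefit = demand − MEC = 206.89 - 2.05Q.
Set SMB = MC: 206.89 - 2.05Q = 34.80 + 1.64Q → Q* = 46.6369.
Consumer price on the demand curve at Q*: 217.21 − 1.27×46.6369 = 157.9811.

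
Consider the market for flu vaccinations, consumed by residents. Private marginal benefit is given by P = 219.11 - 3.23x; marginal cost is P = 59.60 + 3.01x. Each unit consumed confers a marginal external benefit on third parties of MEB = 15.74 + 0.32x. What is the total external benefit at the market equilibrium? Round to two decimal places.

Market equilibrium (private): 59.60 + 3.01x = 219.11 - 3.23x → x_m = 25.5625.
Total external benefit = ∫₀^{x_m} (15.74 + 0.32x) dx = 15.74×25.5625 + ½×0.32×25.5625² = 506.9044.

506.90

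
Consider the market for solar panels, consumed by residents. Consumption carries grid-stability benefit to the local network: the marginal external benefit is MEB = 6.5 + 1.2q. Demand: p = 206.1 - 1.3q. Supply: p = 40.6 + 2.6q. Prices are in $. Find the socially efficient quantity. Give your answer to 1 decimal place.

q* = 63.7

Social marginal benefit = demand + MEB = 212.6 - 0.1q.
Set SMB = MC: 212.6 - 0.1q = 40.6 + 2.6q → q* = 63.7037.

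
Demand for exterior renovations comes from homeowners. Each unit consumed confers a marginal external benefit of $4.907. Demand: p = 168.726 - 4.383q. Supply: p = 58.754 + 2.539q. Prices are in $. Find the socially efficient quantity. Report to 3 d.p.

Social marginal benefit = demand + MEB = 173.633 - 4.383q.
Set SMB = MC: 173.633 - 4.383q = 58.754 + 2.539q → q* = 16.5962.

q* = 16.596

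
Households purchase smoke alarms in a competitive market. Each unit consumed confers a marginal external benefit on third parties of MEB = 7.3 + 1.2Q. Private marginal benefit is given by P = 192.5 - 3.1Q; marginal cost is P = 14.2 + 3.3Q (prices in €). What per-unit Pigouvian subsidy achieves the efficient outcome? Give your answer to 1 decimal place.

Social marginal benefit = demand + MEB = 199.8 - 1.9Q.
Set SMB = MC: 199.8 - 1.9Q = 14.2 + 3.3Q → Q* = 35.6923.
The Pigouvian subsidy equals MEB at Q*: 7.3 + 1.2×35.6923 = 50.1308.

subsidy = €50.1 per unit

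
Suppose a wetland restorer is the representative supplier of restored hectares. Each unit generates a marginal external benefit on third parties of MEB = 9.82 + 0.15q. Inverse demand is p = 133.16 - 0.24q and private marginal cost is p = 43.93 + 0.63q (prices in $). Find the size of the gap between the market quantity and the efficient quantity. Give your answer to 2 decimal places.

35.01 units

Market equilibrium (private): 43.93 + 0.63q = 133.16 - 0.24q → q_m = 102.5632.
Social marginal cost = private MC − MEB = 34.11 + 0.48q.
Set SMC = demand: 34.11 + 0.48q = 133.16 - 0.24q → q* = 137.5694.
Gap = |102.5632 − 137.5694| = 35.0062.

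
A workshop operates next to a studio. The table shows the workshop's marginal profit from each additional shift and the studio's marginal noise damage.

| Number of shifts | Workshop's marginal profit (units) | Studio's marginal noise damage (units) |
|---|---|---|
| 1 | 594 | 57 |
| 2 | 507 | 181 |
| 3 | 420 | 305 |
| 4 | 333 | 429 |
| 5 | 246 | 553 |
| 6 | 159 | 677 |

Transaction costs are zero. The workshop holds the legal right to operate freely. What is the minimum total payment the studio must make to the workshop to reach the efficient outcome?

Left alone the workshop would choose level 6 (marginal profit stays positive).
Efficient level: k* = 3 (marginal profit ≥ marginal noise damage through 3).
The studio must at least cover the workshop's forgone profit from cutting 6→3: 333 + 246 + 159 = 738.

738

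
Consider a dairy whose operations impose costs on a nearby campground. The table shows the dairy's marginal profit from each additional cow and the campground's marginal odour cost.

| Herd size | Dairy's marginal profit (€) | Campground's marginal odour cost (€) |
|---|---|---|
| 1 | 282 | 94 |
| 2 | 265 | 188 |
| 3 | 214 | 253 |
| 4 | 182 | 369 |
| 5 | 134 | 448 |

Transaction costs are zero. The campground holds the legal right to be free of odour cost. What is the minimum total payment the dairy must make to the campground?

€282

Efficient level: marginal profit ≥ marginal odour cost through level 2, so k* = 2.
With the campground holding the right, the dairy must at least compensate total damage at k*: 94 + 188 = 282.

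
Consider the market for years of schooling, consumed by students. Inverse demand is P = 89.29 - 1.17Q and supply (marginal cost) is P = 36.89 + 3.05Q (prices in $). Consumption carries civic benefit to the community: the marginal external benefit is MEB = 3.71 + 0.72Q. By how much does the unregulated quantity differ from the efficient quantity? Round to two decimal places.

Market equilibrium (private): 36.89 + 3.05Q = 89.29 - 1.17Q → Q_m = 12.4171.
Social marginal benefit = demand + MEB = 93.00 - 0.45Q.
Set SMB = MC: 93.00 - 0.45Q = 36.89 + 3.05Q → Q* = 16.0314.
Gap = |12.4171 − 16.0314| = 3.6143.

3.61 units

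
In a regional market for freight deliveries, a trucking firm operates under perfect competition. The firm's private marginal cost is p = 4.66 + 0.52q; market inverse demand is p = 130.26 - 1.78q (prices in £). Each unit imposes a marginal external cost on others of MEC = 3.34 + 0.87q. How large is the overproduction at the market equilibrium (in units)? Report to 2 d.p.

Market equilibrium (private): 4.66 + 0.52q = 130.26 - 1.78q → q_m = 54.6087.
Social marginal cost = private MC + MEC = 8.00 + 1.39q.
Set SMC = demand: 8.00 + 1.39q = 130.26 - 1.78q → q* = 38.5678.
Gap = |54.6087 − 38.5678| = 16.0409.

16.04 units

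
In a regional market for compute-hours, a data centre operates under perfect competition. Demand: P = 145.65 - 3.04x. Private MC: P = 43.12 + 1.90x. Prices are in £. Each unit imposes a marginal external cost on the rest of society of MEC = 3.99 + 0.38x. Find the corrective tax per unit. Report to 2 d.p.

Social marginal cost = private MC + MEC = 47.11 + 2.28x.
Set SMC = demand: 47.11 + 2.28x = 145.65 - 3.04x → x* = 18.5226.
The Pigouvian tax equals MEC at x*: 3.99 + 0.38×18.5226 = 11.0286.

tax = £11.03 per unit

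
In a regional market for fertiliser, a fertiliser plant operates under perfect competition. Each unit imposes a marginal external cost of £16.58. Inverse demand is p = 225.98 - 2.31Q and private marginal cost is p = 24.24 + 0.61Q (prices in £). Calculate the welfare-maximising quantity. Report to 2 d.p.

Q* = 63.41

Social marginal cost = private MC + MEC = 40.82 + 0.61Q.
Set SMC = demand: 40.82 + 0.61Q = 225.98 - 2.31Q → Q* = 63.4110.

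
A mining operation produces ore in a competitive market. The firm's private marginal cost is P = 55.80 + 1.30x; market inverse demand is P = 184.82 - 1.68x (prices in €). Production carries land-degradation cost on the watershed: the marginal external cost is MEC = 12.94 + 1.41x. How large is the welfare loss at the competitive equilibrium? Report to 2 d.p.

DWL = €623.46

Market equilibrium (private): 55.80 + 1.30x = 184.82 - 1.68x → x_m = 43.2953.
Social marginal cost = private MC + MEC = 68.74 + 2.71x.
Set SMC = demand: 68.74 + 2.71x = 184.82 - 1.68x → x* = 26.4419.
Height of the DWL triangle at x_m is SMC(x_m) − demand(x_m) = MEC(x_m) = 73.9864.
DWL = ½ × 16.8534 × 73.9864 = 623.4612.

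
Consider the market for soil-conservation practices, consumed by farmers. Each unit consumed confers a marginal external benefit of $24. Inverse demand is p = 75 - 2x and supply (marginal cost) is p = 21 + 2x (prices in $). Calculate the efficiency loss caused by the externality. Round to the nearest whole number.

DWL = $72

Market equilibrium (private): 21 + 2x = 75 - 2x → x_m = 13.5000.
Social marginal benefit = demand + MEB = 99 - 2x.
Set SMB = MC: 99 - 2x = 21 + 2x → x* = 19.5000.
Height of the DWL triangle at x_m is SMB(x_m) − MC(x_m) = MEB(x_m) = 24.0000.
DWL = ½ × 6.0000 × 24.0000 = 72.0000.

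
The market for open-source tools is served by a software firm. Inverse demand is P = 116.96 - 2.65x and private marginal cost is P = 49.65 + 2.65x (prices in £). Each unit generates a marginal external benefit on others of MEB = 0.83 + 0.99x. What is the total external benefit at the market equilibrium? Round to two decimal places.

Market equilibrium (private): 49.65 + 2.65x = 116.96 - 2.65x → x_m = 12.7000.
Total external benefit = ∫₀^{x_m} (0.83 + 0.99x) dx = 0.83×12.7000 + ½×0.99×12.7000² = 90.3796.

£90.38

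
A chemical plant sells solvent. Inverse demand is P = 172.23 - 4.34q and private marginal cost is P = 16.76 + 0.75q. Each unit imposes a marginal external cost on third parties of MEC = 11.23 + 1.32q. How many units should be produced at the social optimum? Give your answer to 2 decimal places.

q* = 22.50

Social marginal cost = private MC + MEC = 27.99 + 2.07q.
Set SMC = demand: 27.99 + 2.07q = 172.23 - 4.34q → q* = 22.5023.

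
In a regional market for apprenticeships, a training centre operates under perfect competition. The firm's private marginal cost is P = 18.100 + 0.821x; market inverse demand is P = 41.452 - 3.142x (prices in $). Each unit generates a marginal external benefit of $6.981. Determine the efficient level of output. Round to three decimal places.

x* = 7.654

Social marginal cost = private MC − MEB = 11.119 + 0.821x.
Set SMC = demand: 11.119 + 0.821x = 41.452 - 3.142x → x* = 7.6540.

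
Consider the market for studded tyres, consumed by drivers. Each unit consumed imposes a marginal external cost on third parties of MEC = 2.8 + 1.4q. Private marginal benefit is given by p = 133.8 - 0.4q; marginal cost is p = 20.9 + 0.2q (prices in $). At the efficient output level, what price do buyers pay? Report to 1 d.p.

Social marginal benefit = demand − MEC = 131.0 - 1.8q.
Set SMB = MC: 131.0 - 1.8q = 20.9 + 0.2q → q* = 55.0500.
Consumer price on the demand curve at q*: 133.8 − 0.4×55.0500 = 111.7800.

P = $111.8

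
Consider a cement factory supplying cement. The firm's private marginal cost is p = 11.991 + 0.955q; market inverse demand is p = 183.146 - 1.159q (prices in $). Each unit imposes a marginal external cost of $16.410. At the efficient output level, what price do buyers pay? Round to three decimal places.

Social marginal cost = private MC + MEC = 28.401 + 0.955q.
Set SMC = demand: 28.401 + 0.955q = 183.146 - 1.159q → q* = 73.2001.
Consumer price on the demand curve at q*: 183.146 − 1.159×73.2001 = 98.3071.

P = $98.307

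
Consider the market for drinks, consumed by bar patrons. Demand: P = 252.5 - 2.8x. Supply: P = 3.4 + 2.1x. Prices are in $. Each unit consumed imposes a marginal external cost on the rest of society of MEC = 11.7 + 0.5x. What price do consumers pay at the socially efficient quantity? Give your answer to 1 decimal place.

Social marginal benefit = demand − MEC = 240.8 - 3.3x.
Set SMB = MC: 240.8 - 3.3x = 3.4 + 2.1x → x* = 43.9630.
Consumer price on the demand curve at x*: 252.5 − 2.8×43.9630 = 129.4036.

P = $129.4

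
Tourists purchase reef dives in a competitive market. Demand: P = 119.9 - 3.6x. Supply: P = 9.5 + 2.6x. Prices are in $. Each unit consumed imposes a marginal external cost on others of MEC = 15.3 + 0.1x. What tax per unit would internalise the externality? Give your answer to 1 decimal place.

Social marginal benefit = demand − MEC = 104.6 - 3.7x.
Set SMB = MC: 104.6 - 3.7x = 9.5 + 2.6x → x* = 15.0952.
The Pigouvian tax equals MEC at x*: 15.3 + 0.1×15.0952 = 16.8095.

tax = $16.8 per unit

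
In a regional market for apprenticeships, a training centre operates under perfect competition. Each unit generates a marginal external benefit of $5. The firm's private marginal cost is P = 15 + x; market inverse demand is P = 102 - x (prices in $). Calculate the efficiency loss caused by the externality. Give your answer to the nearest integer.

DWL = $6

Market equilibrium (private): 15 + x = 102 - x → x_m = 43.5000.
Social marginal cost = private MC − MEB = 10 + x.
Set SMC = demand: 10 + x = 102 - x → x* = 46.0000.
Between x* and x_m the wedge demand − SMC runs linearly from 0 to MEB(x_m), so the loss is a triangle.
DWL = ½ × 2.5000 × 5.0000 = 6.2500.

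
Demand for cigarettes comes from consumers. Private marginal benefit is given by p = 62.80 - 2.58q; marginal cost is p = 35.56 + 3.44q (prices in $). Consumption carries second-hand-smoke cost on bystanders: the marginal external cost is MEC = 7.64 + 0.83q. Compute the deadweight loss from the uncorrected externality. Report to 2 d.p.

Market equilibrium (private): 35.56 + 3.44q = 62.80 - 2.58q → q_m = 4.5249.
Social marginal benefit = demand − MEC = 55.16 - 3.41q.
Set SMB = MC: 55.16 - 3.41q = 35.56 + 3.44q → q* = 2.8613.
Between q* and q_m the wedge MC − SMB runs linearly from 0 to MEC(q_m), so the loss is a triangle.
DWL = ½ × 1.6636 × 11.3957 = 9.4789.

DWL = $9.48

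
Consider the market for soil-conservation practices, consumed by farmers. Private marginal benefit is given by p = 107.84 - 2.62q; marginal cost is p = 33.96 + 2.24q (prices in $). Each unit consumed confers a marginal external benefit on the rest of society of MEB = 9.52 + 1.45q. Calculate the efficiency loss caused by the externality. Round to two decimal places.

Market equilibrium (private): 33.96 + 2.24q = 107.84 - 2.62q → q_m = 15.2016.
Social marginal benefit = demand + MEB = 117.36 - 1.17q.
Set SMB = MC: 117.36 - 1.17q = 33.96 + 2.24q → q* = 24.4575.
The welfare-loss triangle has base |q_m − q*| and height MEB(q_m) (the vertical gap between SMB and MC is zero at q* and MEB at q_m).
DWL = ½ × 9.2559 × 31.5624 = 146.0692.

DWL = $146.07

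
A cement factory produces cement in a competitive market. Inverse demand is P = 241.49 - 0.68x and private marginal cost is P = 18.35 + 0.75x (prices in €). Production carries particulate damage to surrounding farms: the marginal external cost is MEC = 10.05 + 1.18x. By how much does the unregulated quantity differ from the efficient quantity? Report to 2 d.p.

Market equilibrium (private): 18.35 + 0.75x = 241.49 - 0.68x → x_m = 156.0420.
Social marginal cost = private MC + MEC = 28.40 + 1.93x.
Set SMC = demand: 28.40 + 1.93x = 241.49 - 0.68x → x* = 81.6437.
Gap = |156.0420 − 81.6437| = 74.3983.

74.40 units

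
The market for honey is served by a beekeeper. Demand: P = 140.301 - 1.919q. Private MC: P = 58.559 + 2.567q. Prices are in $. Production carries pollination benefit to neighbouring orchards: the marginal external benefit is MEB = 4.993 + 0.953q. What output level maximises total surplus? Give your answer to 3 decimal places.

q* = 24.550

Social marginal cost = private MC − MEB = 53.566 + 1.614q.
Set SMC = demand: 53.566 + 1.614q = 140.301 - 1.919q → q* = 24.5500.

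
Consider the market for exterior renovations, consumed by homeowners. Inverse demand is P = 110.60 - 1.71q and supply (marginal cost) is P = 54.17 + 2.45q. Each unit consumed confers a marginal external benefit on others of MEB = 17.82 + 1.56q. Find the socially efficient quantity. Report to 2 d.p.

Social marginal benefit = demand + MEB = 128.42 - 0.15q.
Set SMB = MC: 128.42 - 0.15q = 54.17 + 2.45q → q* = 28.5577.

q* = 28.56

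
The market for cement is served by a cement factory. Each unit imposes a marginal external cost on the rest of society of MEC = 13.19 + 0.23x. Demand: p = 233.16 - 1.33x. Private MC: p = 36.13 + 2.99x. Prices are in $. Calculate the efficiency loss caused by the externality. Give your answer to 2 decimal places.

Market equilibrium (private): 36.13 + 2.99x = 233.16 - 1.33x → x_m = 45.6088.
Social marginal cost = private MC + MEC = 49.32 + 3.22x.
Set SMC = demand: 49.32 + 3.22x = 233.16 - 1.33x → x* = 40.4044.
The loss is the area between SMC and demand from x* to x_m; with linear curves that's a triangle of height MEC(x_m).
DWL = ½ × 5.2044 × 23.6800 = 61.6201.

DWL = $61.62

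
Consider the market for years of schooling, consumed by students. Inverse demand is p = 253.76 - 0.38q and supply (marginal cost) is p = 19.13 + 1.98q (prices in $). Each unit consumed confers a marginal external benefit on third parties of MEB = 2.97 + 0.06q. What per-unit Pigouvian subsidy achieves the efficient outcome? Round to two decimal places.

Social marginal benefit = demand + MEB = 256.73 - 0.32q.
Set SMB = MC: 256.73 - 0.32q = 19.13 + 1.98q → q* = 103.3043.
The Pigouvian subsidy equals MEB at q*: 2.97 + 0.06×103.3043 = 9.1683.

subsidy = $9.17 per unit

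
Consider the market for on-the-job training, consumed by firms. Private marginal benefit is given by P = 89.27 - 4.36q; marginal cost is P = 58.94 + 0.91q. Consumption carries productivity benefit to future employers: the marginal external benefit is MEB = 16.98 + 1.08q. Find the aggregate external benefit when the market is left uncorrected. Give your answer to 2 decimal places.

Market equilibrium (private): 58.94 + 0.91q = 89.27 - 4.36q → q_m = 5.7552.
Total external benefit = ∫₀^{q_m} (16.98 + 1.08q) dq = 16.98×5.7552 + ½×1.08×5.7552² = 115.6094.

115.61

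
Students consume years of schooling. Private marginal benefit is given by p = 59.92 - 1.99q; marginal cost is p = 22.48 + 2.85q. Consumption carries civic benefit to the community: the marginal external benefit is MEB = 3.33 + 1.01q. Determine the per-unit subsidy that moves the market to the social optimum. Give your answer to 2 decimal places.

subsidy = 14.08 per unit

Social marginal benefit = demand + MEB = 63.25 - 0.98q.
Set SMB = MC: 63.25 - 0.98q = 22.48 + 2.85q → q* = 10.6449.
The Pigouvian subsidy equals MEB at q*: 3.33 + 1.01×10.6449 = 14.0813.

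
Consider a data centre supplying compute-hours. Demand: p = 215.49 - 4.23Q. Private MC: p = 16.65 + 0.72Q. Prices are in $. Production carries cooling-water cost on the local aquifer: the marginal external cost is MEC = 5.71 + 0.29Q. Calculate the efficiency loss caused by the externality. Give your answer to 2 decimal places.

Market equilibrium (private): 16.65 + 0.72Q = 215.49 - 4.23Q → Q_m = 40.1697.
Social marginal cost = private MC + MEC = 22.36 + 1.01Q.
Set SMC = demand: 22.36 + 1.01Q = 215.49 - 4.23Q → Q* = 36.8569.
Height of the DWL triangle at Q_m is SMC(Q_m) − demand(Q_m) = MEC(Q_m) = 17.3592.
DWL = ½ × 3.3128 × 17.3592 = 28.7538.

DWL = $28.75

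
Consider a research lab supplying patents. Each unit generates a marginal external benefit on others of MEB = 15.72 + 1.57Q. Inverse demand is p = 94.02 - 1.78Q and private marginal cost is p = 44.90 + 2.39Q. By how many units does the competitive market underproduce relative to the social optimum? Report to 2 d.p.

13.16 units

Market equilibrium (private): 44.90 + 2.39Q = 94.02 - 1.78Q → Q_m = 11.7794.
Social marginal cost = private MC − MEB = 29.18 + 0.82Q.
Set SMC = demand: 29.18 + 0.82Q = 94.02 - 1.78Q → Q* = 24.9385.
Gap = |11.7794 − 24.9385| = 13.1591.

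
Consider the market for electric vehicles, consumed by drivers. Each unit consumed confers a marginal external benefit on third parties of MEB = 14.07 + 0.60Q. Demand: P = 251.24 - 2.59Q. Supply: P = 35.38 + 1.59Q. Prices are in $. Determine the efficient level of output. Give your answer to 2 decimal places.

Social marginal benefit = demand + MEB = 265.31 - 1.99Q.
Set SMB = MC: 265.31 - 1.99Q = 35.38 + 1.59Q → Q* = 64.2263.

Q* = 64.23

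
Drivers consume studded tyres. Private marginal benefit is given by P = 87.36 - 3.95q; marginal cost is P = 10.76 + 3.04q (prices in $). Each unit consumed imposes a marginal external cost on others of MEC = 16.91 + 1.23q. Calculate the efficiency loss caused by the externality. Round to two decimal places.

Market equilibrium (private): 10.76 + 3.04q = 87.36 - 3.95q → q_m = 10.9585.
Social marginal benefit = demand − MEC = 70.45 - 5.18q.
Set SMB = MC: 70.45 - 5.18q = 10.76 + 3.04q → q* = 7.2616.
The loss is the area between SMB and MC from q* to q_m; with linear curves that's a triangle of height MEC(q_m).
DWL = ½ × 3.6969 × 30.3890 = 56.1725.

DWL = $56.17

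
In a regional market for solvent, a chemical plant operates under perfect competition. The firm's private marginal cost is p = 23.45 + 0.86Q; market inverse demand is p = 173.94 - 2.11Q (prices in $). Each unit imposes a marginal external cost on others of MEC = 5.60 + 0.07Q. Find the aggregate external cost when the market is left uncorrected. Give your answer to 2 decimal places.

Market equilibrium (private): 23.45 + 0.86Q = 173.94 - 2.11Q → Q_m = 50.6700.
Total external cost = ∫₀^{Q_m} (5.60 + 0.07Q) dQ = 5.60×50.6700 + ½×0.07×50.6700² = 373.6127.

$373.61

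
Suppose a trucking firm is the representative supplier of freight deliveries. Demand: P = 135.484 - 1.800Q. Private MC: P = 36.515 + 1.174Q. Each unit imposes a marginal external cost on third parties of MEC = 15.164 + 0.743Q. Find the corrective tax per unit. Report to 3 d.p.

Social marginal cost = private MC + MEC = 51.679 + 1.917Q.
Set SMC = demand: 51.679 + 1.917Q = 135.484 - 1.800Q → Q* = 22.5464.
The Pigouvian tax equals MEC at Q*: 15.164 + 0.743×22.5464 = 31.9160.

tax = 31.916 per unit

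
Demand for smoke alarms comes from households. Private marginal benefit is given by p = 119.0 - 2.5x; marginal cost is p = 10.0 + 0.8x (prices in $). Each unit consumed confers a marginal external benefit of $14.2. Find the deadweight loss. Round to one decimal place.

Market equilibrium (private): 10.0 + 0.8x = 119.0 - 2.5x → x_m = 33.0303.
Social marginal benefit = demand + MEB = 133.2 - 2.5x.
Set SMB = MC: 133.2 - 2.5x = 10.0 + 0.8x → x* = 37.3333.
Height of the DWL triangle at x_m is SMB(x_m) − MC(x_m) = MEB(x_m) = 14.2000.
DWL = ½ × 4.3030 × 14.2000 = 30.5513.

DWL = $30.6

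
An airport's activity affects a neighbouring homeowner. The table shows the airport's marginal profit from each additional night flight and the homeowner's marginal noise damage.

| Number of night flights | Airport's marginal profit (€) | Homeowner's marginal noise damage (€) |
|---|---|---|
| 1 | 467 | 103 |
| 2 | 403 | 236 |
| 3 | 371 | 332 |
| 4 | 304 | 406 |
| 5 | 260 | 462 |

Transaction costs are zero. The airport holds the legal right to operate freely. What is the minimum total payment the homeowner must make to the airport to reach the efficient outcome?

Left alone the airport would choose level 5 (marginal profit stays positive).
Efficient level: k* = 3 (marginal profit ≥ marginal noise damage through 3).
The homeowner must at least cover the airport's forgone profit from cutting 5→3: 304 + 260 = 564.

€564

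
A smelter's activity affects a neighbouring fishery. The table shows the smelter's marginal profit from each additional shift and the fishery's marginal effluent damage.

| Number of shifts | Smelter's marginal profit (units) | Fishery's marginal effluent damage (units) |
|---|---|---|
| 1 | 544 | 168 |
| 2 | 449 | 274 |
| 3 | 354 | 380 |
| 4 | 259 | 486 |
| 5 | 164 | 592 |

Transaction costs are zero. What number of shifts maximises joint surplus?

Bargaining reaches the level where marginal profit last exceeds marginal effluent damage.
That holds through level 2 (449 ≥ 274) but not at 3 (354 < 380).

2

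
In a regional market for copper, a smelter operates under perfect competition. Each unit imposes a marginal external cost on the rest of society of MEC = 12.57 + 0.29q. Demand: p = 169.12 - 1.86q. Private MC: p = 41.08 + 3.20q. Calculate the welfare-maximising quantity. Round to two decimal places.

q* = 21.58

Social marginal cost = private MC + MEC = 53.65 + 3.49q.
Set SMC = demand: 53.65 + 3.49q = 169.12 - 1.86q → q* = 21.5832.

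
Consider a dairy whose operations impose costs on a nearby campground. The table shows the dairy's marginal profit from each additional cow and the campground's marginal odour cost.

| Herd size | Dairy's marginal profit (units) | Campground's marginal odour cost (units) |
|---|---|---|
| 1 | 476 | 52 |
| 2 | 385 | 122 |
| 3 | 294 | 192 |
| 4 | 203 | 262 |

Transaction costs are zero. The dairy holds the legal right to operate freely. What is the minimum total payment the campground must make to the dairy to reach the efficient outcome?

203

Left alone the dairy would choose level 4 (marginal profit stays positive).
Efficient level: k* = 3 (marginal profit ≥ marginal odour cost through 3).
The campground must at least cover the dairy's forgone profit from cutting 4→3: 203 = 203.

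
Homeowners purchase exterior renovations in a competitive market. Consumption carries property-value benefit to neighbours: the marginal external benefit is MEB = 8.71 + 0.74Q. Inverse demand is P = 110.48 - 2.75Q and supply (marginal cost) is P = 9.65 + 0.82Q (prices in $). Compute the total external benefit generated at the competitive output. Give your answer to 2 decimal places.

$541.15

Market equilibrium (private): 9.65 + 0.82Q = 110.48 - 2.75Q → Q_m = 28.2437.
Total external benefit = ∫₀^{Q_m} (8.71 + 0.74Q) dQ = 8.71×28.2437 + ½×0.74×28.2437² = 541.1541.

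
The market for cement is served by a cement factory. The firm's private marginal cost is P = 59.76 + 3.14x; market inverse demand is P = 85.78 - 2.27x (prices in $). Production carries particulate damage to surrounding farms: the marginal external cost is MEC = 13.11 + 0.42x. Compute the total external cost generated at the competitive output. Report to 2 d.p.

Market equilibrium (private): 59.76 + 3.14x = 85.78 - 2.27x → x_m = 4.8096.
Total external cost = ∫₀^{x_m} (13.11 + 0.42x) dx = 13.11×4.8096 + ½×0.42×4.8096² = 67.9116.

$67.91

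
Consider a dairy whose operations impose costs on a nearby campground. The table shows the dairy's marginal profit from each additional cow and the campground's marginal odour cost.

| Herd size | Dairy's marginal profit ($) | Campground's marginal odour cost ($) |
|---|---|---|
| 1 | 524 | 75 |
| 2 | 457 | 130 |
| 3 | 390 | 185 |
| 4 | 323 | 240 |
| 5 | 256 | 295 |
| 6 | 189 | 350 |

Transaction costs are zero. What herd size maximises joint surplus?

4

Bargaining reaches the level where marginal profit last exceeds marginal odour cost.
That holds through level 4 (323 ≥ 240) but not at 5 (256 < 295).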